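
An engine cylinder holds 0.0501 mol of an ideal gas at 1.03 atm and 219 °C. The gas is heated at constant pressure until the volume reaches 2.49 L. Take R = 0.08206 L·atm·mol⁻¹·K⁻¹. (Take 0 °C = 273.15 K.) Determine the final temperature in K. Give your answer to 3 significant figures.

T₂ ≈ 624 K

Convert: T₁ = 492.1 K.
From PV = nRT: V₁ = nRT₁/P₁ = 1.964 L.
P constant ⇒ V ∝ T: P₂ = P₁; T₂ = T₁·(V₂/V₁) = 623.8 K.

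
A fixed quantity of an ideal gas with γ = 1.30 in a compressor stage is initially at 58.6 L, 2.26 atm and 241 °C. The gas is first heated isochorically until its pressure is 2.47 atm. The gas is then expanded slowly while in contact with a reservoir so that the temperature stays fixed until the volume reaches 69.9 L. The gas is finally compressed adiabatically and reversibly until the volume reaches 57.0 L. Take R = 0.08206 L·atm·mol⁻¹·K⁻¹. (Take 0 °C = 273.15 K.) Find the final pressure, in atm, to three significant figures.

P₄ ≈ 2.70 atm

Convert: T₁ = 514.1 K.
V constant ⇒ P ∝ T: V₂ = V₁; T₂ = T₁·(P₂/P₁) = 561.9 K.
T constant ⇒ Boyle's law P V = const: T₃ = T₂; P₃ = P₂·(V₂/V₃) = 2.071 atm.
Adiabatic (γ = 1.30), T V^(γ−1) and P V^γ constant: T₄ = T₃·(V₃/V₄)^(γ−1) = 597.4 K; P₄ = P₃·(V₃/V₄)^γ = 2.700 atm.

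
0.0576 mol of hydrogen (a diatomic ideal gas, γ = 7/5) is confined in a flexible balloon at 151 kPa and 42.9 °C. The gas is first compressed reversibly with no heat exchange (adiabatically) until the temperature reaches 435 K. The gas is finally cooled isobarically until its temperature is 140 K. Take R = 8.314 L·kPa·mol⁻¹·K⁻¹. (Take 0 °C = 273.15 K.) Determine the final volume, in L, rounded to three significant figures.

V₃ ≈ 0.145 L

Convert: T₁ = 316.0 K.
From PV = nRT: V₁ = nRT₁/P₁ = 1.002 L.
Reversible adiabatic, γ = 7/5: P₂ = P₁·(T₂/T₁)^(γ/(γ−1)) = 461.9 kPa; V₂ = V₁·(T₁/T₂)^(1/(γ−1)) = 0.4510 L.
Isobaric, so V/T is constant: P₃ = P₂; V₃ = V₂·(T₃/T₂) = 0.1451 L.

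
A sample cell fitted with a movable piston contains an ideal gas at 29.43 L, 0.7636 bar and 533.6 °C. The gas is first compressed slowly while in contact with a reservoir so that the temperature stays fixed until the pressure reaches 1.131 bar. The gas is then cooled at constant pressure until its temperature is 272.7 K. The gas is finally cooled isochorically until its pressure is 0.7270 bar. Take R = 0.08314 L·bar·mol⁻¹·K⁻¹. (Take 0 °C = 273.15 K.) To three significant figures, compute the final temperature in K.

Convert: T₁ = 806.8 K.
Isothermal, so P V is constant: T₂ = T₁; V₂ = V₁·(P₁/P₂) = 19.87 L.
P constant ⇒ V ∝ T: P₃ = P₂; V₃ = V₂·(T₃/T₂) = 6.716 L.
V constant ⇒ P ∝ T: V₄ = V₃; T₄ = T₃·(P₄/P₃) = 175.3 K.

T₄ ≈ 175 K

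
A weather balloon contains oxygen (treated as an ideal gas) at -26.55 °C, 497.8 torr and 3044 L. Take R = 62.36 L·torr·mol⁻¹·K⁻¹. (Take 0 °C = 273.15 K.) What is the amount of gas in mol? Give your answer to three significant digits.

Convert: T = 246.60 K.
PV = nRT ⇒ n = PV/(RT) = (497.8 × 3044) / (62.36 × 246.60)

n ≈ 98.5 mol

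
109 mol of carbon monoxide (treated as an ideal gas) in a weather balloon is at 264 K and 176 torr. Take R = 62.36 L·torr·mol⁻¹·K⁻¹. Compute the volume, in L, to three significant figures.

PV = nRT ⇒ V = nRT/P = (109 × 62.36 × 264) / 176

V ≈ 1.02e+04 L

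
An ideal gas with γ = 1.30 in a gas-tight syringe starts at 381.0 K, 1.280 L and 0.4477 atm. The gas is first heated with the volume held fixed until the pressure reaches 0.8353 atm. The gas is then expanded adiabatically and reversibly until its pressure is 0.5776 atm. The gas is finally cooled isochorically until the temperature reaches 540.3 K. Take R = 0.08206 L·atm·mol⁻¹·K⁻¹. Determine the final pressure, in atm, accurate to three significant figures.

P₄ ≈ 0.478 atm

V constant ⇒ P ∝ T: V₂ = V₁; T₂ = T₁·(P₂/P₁) = 710.9 K.
Adiabatic (γ = 1.30), T V^(γ−1) and P V^γ constant: T₃ = T₂·(P₃/P₂)^((γ−1)/γ) = 652.8 K; V₃ = V₂·(P₂/P₃)^(1/γ) = 1.700 L.
Isochoric, so P/T is constant: V₄ = V₃; P₄ = P₃·(T₄/T₃) = 0.4780 atm.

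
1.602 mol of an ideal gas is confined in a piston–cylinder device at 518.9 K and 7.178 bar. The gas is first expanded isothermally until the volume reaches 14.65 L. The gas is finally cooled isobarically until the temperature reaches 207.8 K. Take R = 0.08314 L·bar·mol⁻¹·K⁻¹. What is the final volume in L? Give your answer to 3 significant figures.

From PV = nRT: V₁ = nRT₁/P₁ = 9.628 L.
Isothermal, so P V is constant: T₂ = T₁; P₂ = P₁·(V₁/V₂) = 4.718 bar.
P constant ⇒ V ∝ T: P₃ = P₂; V₃ = V₂·(T₃/T₂) = 5.867 L.

V₃ ≈ 5.87 L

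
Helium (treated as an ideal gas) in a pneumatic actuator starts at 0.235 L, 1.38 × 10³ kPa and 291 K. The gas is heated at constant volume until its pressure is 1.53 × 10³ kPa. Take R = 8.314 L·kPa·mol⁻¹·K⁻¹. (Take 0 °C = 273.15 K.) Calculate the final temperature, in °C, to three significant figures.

V constant ⇒ P ∝ T: V₂ = V₁; T₂ = T₁·(P₂/P₁) = 322.6 K.

T₂ ≈ 49.5 °C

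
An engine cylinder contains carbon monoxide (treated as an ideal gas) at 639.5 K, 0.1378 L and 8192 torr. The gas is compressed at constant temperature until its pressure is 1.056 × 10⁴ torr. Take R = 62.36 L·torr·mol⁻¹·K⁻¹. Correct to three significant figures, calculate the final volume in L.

Isothermal, so P V is constant: T₂ = T₁; V₂ = V₁·(P₁/P₂) = 0.1069 L.

V₂ ≈ 0.107 L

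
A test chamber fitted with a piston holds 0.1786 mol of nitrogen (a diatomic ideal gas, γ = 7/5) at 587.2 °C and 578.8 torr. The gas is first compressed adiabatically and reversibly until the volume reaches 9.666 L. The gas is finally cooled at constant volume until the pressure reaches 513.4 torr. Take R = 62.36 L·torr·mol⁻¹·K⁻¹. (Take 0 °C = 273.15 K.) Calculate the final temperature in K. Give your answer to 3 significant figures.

T₃ ≈ 446 K

Convert: T₁ = 860.4 K.
From PV = nRT: V₁ = nRT₁/P₁ = 16.56 L.
Reversible adiabatic, γ = 7/5: T₂ = T₁·(V₁/V₂)^(γ−1) = 1067 K; P₂ = P₁·(V₁/V₂)^γ = 1229 torr.
V constant ⇒ P ∝ T: V₃ = V₂; T₃ = T₂·(P₃/P₂) = 445.6 K.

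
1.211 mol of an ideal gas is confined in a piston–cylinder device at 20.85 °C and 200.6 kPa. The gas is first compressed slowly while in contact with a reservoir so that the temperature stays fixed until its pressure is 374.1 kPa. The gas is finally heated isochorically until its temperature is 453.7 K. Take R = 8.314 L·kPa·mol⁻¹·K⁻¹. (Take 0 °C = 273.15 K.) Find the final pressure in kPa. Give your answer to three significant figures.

Convert: T₁ = 294.0 K.
From PV = nRT: V₁ = nRT₁/P₁ = 14.76 L.
T constant ⇒ Boyle's law P V = const: T₂ = T₁; V₂ = V₁·(P₁/P₂) = 7.913 L.
V constant ⇒ P ∝ T: V₃ = V₂; P₃ = P₂·(T₃/T₂) = 577.3 kPa.

P₃ ≈ 577 kPa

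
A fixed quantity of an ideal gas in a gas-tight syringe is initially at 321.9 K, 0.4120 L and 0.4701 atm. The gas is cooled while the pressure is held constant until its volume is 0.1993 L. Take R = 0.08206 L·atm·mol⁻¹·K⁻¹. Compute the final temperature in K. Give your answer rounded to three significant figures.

T₂ ≈ 156 K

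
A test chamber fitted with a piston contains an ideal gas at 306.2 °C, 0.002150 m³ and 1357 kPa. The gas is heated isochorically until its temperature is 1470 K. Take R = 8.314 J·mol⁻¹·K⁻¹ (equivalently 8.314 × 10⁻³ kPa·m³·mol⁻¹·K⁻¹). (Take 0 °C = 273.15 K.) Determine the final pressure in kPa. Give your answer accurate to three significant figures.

P₂ ≈ 3.44e+03 kPa

Convert: T₁ = 579.3 K.
Isochoric, so P/T is constant: V₂ = V₁; P₂ = P₁·(T₂/T₁) = 3443 kPa.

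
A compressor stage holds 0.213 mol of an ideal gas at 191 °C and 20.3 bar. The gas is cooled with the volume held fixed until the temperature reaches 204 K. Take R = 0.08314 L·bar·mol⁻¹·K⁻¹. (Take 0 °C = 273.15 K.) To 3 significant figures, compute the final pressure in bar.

P₂ ≈ 8.92 bar

Convert: T₁ = 464.1 K.
From PV = nRT: V₁ = nRT₁/P₁ = 0.4049 L.
V constant ⇒ P ∝ T: V₂ = V₁; P₂ = P₁·(T₂/T₁) = 8.922 bar.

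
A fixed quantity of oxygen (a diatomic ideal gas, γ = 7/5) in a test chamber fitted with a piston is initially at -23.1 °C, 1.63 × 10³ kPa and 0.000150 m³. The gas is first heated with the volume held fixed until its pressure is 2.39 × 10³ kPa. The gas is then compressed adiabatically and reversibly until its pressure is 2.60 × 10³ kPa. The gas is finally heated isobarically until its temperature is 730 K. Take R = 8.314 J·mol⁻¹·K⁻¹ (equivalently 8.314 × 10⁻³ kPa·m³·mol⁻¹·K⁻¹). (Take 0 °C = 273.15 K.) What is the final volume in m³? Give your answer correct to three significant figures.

V₄ ≈ 0.000275 m³

Convert: T₁ = 250.0 K.
Isochoric, so P/T is constant: V₂ = V₁; T₂ = T₁·(P₂/P₁) = 366.6 K.
Reversible adiabatic, γ = 7/5: T₃ = T₂·(P₃/P₂)^((γ−1)/γ) = 375.6 K; V₃ = V₂·(P₂/P₃)^(1/γ) = 0.0001412 m³.
Isobaric, so V/T is constant: P₄ = P₃; V₄ = V₃·(T₄/T₃) = 0.0002745 m³.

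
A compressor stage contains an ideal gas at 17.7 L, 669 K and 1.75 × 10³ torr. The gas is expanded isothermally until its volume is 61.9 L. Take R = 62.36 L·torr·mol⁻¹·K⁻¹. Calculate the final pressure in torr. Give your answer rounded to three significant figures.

T constant ⇒ Boyle's law P V = const: T₂ = T₁; P₂ = P₁·(V₁/V₂) = 500.4 torr.

P₂ ≈ 500 torr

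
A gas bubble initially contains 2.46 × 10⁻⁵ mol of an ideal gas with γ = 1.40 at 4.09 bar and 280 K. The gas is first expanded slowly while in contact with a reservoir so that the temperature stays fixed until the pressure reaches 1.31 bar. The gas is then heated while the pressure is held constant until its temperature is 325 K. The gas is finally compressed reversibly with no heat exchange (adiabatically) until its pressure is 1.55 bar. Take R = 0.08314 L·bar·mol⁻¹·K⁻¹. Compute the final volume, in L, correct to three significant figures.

From PV = nRT: V₁ = nRT₁/P₁ = 0.0001400 L.
Isothermal, so P V is constant: T₂ = T₁; V₂ = V₁·(P₁/P₂) = 0.0004372 L.
P constant ⇒ V ∝ T: P₃ = P₂; V₃ = V₂·(T₃/T₂) = 0.0005074 L.
Adiabatic (γ = 1.40), T V^(γ−1) and P V^γ constant: T₄ = T₃·(P₄/P₃)^((γ−1)/γ) = 341.0 K; V₄ = V₃·(P₃/P₄)^(1/γ) = 0.0004500 L.

V₄ ≈ 0.000450 L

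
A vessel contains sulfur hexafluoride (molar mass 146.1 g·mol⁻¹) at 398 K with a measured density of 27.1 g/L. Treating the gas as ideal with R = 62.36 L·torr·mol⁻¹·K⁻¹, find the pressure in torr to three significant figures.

P ≈ 4.60e+03 torr

ρ = PM/(RT) ⇒ P = ρRT/M = (27.1 × 62.36 × 398.0) / 146.1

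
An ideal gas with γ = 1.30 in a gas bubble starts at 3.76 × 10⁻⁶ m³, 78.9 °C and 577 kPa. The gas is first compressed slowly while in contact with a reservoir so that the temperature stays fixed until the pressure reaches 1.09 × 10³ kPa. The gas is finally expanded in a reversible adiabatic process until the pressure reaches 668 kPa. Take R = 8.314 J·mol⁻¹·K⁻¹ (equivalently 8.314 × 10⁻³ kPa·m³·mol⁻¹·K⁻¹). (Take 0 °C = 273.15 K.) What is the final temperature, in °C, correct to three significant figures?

T₃ ≈ 41.3 °C

Convert: T₁ = 352.0 K.
Isothermal, so P V is constant: T₂ = T₁; V₂ = V₁·(P₁/P₂) = 1.990e-06 m³.
Reversible adiabatic, γ = 1.30: T₃ = T₂·(P₃/P₂)^((γ−1)/γ) = 314.4 K; V₃ = V₂·(P₂/P₃)^(1/γ) = 2.901e-06 m³.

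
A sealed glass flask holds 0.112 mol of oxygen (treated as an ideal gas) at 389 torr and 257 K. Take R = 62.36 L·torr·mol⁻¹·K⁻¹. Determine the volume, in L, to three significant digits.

PV = nRT ⇒ V = nRT/P = (0.112 × 62.36 × 257) / 389

V ≈ 4.61 L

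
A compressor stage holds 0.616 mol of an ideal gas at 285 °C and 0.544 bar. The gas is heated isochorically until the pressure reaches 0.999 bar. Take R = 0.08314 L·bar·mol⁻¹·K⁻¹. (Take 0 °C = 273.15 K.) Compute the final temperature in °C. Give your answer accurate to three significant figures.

T₂ ≈ 752 °C

Convert: T₁ = 558.1 K.
From PV = nRT: V₁ = nRT₁/P₁ = 52.55 L.
Isochoric, so P/T is constant: V₂ = V₁; T₂ = T₁·(P₂/P₁) = 1025 K.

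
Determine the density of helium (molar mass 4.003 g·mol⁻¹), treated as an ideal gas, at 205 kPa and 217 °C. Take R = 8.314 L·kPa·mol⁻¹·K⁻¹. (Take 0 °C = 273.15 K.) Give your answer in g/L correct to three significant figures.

ρ ≈ 0.201 g/L

ρ = PM/(RT) = (205 × 4.003) / (8.314 × 490.1)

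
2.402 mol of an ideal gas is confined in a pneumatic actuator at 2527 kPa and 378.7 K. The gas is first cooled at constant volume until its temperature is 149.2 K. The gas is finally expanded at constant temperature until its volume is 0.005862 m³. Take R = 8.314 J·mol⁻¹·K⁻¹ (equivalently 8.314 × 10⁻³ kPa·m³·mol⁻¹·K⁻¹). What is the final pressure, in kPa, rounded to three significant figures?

P₃ ≈ 508 kPa

From PV = nRT: V₁ = nRT₁/P₁ = 0.002993 m³.
V constant ⇒ P ∝ T: V₂ = V₁; P₂ = P₁·(T₂/T₁) = 995.6 kPa.
Isothermal, so P V is constant: T₃ = T₂; P₃ = P₂·(V₂/V₃) = 508.3 kPa.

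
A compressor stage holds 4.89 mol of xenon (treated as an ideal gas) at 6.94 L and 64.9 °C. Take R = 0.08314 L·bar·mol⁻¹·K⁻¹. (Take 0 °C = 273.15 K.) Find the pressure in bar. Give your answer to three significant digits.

Convert: T = 338.05 K.
PV = nRT ⇒ P = nRT/V = (4.89 × 0.08314 × 338.05) / 6.94

P ≈ 19.8 bar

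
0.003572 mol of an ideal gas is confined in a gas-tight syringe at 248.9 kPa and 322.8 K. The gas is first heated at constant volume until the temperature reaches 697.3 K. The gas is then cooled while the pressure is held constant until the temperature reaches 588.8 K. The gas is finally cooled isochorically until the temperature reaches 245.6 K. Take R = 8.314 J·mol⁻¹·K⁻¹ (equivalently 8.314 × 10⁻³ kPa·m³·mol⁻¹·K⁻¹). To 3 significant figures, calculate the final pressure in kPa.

P₄ ≈ 224 kPa

From PV = nRT: V₁ = nRT₁/P₁ = 3.852e-05 m³.
Isochoric, so P/T is constant: V₂ = V₁; P₂ = P₁·(T₂/T₁) = 537.7 kPa.
P constant ⇒ V ∝ T: P₃ = P₂; V₃ = V₂·(T₃/T₂) = 3.252e-05 m³.
Isochoric, so P/T is constant: V₄ = V₃; P₄ = P₃·(T₄/T₃) = 224.3 kPa.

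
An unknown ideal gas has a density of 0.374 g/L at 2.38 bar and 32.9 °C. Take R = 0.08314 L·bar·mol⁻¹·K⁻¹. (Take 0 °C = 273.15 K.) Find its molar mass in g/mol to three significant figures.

M ≈ 4.00 g/mol

ρ = PM/(RT) ⇒ M = ρRT/P = (0.374 × 0.08314 × 306.0) / 2.38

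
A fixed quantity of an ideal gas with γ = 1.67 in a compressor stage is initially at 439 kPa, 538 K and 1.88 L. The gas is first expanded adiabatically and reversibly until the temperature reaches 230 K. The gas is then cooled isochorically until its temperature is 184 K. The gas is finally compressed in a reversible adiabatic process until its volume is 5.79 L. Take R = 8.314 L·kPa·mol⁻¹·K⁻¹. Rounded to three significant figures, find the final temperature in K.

Reversible adiabatic, γ = 1.67: P₂ = P₁·(T₂/T₁)^(γ/(γ−1)) = 52.79 kPa; V₂ = V₁·(T₁/T₂)^(1/(γ−1)) = 6.683 L.
Isochoric, so P/T is constant: V₃ = V₂; P₃ = P₂·(T₃/T₂) = 42.24 kPa.
Reversible adiabatic, γ = 1.67: T₄ = T₃·(V₃/V₄)^(γ−1) = 202.6 K; P₄ = P₃·(V₃/V₄)^γ = 53.67 kPa.

T₄ ≈ 203 K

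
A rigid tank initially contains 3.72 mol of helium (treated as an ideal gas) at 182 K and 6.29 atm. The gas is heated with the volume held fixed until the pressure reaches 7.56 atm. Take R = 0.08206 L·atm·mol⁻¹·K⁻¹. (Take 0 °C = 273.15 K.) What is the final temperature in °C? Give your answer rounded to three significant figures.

T₂ ≈ -54.4 °C

From PV = nRT: V₁ = nRT₁/P₁ = 8.833 L.
V constant ⇒ P ∝ T: V₂ = V₁; T₂ = T₁·(P₂/P₁) = 218.7 K.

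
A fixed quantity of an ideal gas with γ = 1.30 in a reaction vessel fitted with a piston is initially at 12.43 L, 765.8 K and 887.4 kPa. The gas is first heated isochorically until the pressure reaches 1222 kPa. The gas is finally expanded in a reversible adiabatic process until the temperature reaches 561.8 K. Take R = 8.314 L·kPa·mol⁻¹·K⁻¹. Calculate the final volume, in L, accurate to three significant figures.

V₃ ≈ 101 L

Isochoric, so P/T is constant: V₂ = V₁; T₂ = T₁·(P₂/P₁) = 1055 K.
Reversible adiabatic, γ = 1.30: P₃ = P₂·(T₃/T₂)^(γ/(γ−1)) = 79.79 kPa; V₃ = V₂·(T₂/T₃)^(1/(γ−1)) = 101.4 L.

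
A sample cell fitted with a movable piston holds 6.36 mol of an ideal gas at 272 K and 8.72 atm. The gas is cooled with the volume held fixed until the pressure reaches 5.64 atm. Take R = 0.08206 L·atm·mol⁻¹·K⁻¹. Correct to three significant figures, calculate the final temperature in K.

From PV = nRT: V₁ = nRT₁/P₁ = 16.28 L.
Isochoric, so P/T is constant: V₂ = V₁; T₂ = T₁·(P₂/P₁) = 175.9 K.

T₂ ≈ 176 K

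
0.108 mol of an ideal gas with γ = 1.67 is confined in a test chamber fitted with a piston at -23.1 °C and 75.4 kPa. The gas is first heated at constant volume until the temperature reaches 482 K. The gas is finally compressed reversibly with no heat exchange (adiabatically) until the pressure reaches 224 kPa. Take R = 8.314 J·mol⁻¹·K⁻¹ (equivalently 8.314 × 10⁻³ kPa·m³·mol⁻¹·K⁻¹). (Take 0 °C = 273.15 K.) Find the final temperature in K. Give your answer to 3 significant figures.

Convert: T₁ = 250.0 K.
From PV = nRT: V₁ = nRT₁/P₁ = 0.002978 m³.
Isochoric, so P/T is constant: V₂ = V₁; P₂ = P₁·(T₂/T₁) = 145.3 kPa.
Adiabatic (γ = 1.67), T V^(γ−1) and P V^γ constant: T₃ = T₂·(P₃/P₂)^((γ−1)/γ) = 573.3 K; V₃ = V₂·(P₂/P₃)^(1/γ) = 0.002298 m³.

T₃ ≈ 573 K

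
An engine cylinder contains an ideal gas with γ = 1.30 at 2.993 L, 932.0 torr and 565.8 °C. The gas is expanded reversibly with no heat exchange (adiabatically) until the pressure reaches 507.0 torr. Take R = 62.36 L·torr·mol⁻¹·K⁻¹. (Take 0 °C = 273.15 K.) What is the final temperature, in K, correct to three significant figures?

T₂ ≈ 729 K

Convert: T₁ = 838.9 K.
Adiabatic (γ = 1.30), T V^(γ−1) and P V^γ constant: T₂ = T₁·(P₂/P₁)^((γ−1)/γ) = 729.0 K; V₂ = V₁·(P₁/P₂)^(1/γ) = 4.781 L.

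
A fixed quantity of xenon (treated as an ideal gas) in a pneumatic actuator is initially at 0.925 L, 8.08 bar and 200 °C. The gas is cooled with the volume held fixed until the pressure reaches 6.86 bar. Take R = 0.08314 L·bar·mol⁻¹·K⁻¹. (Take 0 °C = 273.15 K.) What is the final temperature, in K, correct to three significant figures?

Convert: T₁ = 473.1 K.
Isochoric, so P/T is constant: V₂ = V₁; T₂ = T₁·(P₂/P₁) = 401.7 K.

T₂ ≈ 402 K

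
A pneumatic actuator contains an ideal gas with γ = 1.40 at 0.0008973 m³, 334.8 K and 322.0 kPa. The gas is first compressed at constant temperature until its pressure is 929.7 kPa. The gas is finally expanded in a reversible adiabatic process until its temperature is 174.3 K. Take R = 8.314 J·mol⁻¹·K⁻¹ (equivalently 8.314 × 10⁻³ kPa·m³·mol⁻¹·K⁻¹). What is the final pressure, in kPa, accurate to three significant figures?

P₃ ≈ 94.7 kPa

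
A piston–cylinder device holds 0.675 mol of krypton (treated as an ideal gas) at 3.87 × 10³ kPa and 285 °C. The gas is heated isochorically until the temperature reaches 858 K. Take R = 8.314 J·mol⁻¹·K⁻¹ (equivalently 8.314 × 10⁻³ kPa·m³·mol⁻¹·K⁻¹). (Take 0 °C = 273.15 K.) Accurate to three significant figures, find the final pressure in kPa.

P₂ ≈ 5.95e+03 kPa

Convert: T₁ = 558.1 K.
From PV = nRT: V₁ = nRT₁/P₁ = 0.0008094 m³.
Isochoric, so P/T is constant: V₂ = V₁; P₂ = P₁·(T₂/T₁) = 5949 kPa.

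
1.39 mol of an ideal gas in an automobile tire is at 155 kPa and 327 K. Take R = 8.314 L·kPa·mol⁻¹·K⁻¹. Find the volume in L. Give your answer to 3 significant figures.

V ≈ 24.4 L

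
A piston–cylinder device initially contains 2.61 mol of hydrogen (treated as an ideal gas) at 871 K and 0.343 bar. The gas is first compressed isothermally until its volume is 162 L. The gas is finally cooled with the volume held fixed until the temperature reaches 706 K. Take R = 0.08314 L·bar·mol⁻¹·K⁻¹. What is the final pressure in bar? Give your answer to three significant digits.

From PV = nRT: V₁ = nRT₁/P₁ = 551.0 L.
Isothermal, so P V is constant: T₂ = T₁; P₂ = P₁·(V₁/V₂) = 1.167 bar.
Isochoric, so P/T is constant: V₃ = V₂; P₃ = P₂·(T₃/T₂) = 0.9457 bar.

P₃ ≈ 0.946 bar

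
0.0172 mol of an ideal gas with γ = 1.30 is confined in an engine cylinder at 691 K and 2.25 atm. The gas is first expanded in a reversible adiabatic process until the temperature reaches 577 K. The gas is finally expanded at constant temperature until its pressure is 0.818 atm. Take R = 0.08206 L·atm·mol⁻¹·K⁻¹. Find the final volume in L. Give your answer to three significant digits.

V₃ ≈ 0.996 L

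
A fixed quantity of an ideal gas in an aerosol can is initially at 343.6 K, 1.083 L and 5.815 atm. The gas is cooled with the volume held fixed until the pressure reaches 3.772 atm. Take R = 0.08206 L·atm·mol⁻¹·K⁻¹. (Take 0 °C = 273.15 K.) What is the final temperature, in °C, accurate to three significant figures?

T₂ ≈ -50.3 °C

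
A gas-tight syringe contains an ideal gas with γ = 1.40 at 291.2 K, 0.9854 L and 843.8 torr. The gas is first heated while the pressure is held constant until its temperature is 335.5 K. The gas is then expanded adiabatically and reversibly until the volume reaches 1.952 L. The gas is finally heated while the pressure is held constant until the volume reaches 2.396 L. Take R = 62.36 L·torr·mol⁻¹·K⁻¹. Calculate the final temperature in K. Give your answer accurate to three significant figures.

T₄ ≈ 332 K

Isobaric, so V/T is constant: P₂ = P₁; V₂ = V₁·(T₂/T₁) = 1.135 L.
Adiabatic (γ = 1.40), T V^(γ−1) and P V^γ constant: T₃ = T₂·(V₂/V₃)^(γ−1) = 270.1 K; P₃ = P₂·(V₂/V₃)^γ = 395.1 torr.
Isobaric, so V/T is constant: P₄ = P₃; T₄ = T₃·(V₄/V₃) = 331.6 K.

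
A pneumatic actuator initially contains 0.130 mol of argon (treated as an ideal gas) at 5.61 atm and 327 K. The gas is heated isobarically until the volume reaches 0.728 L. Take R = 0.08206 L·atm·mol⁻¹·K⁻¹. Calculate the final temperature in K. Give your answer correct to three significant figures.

From PV = nRT: V₁ = nRT₁/P₁ = 0.6218 L.
Isobaric, so V/T is constant: P₂ = P₁; T₂ = T₁·(V₂/V₁) = 382.8 K.

T₂ ≈ 383 K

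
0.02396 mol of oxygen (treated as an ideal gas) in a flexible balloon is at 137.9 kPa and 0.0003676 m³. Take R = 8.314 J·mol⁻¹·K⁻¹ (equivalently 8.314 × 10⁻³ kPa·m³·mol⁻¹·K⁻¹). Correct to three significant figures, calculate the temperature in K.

PV = nRT ⇒ T = PV/(nR) = (137.9 × 0.0003676) / (0.02396 × 8.314 × 10⁻³)

T ≈ 254 K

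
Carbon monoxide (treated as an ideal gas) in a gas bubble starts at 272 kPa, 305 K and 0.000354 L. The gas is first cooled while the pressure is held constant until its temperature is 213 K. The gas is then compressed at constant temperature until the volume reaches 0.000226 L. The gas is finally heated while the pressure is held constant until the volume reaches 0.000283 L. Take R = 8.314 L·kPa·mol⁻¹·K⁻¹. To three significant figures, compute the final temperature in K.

Isobaric, so V/T is constant: P₂ = P₁; V₂ = V₁·(T₂/T₁) = 0.0002472 L.
T constant ⇒ Boyle's law P V = const: T₃ = T₂; P₃ = P₂·(V₂/V₃) = 297.5 kPa.
P constant ⇒ V ∝ T: P₄ = P₃; T₄ = T₃·(V₄/V₃) = 266.7 K.

T₄ ≈ 267 K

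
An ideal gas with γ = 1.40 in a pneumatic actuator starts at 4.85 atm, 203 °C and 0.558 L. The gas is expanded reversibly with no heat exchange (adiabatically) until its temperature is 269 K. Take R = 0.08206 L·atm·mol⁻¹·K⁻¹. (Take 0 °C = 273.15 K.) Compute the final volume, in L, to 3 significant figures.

Convert: T₁ = 476.1 K.
Adiabatic (γ = 1.40), T V^(γ−1) and P V^γ constant: P₂ = P₁·(T₂/T₁)^(γ/(γ−1)) = 0.6573 atm; V₂ = V₁·(T₁/T₂)^(1/(γ−1)) = 2.326 L.

V₂ ≈ 2.33 L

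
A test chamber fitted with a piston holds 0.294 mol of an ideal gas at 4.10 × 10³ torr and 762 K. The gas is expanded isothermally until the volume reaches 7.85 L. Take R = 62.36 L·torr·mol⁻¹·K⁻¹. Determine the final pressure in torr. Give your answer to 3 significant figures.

P₂ ≈ 1.78e+03 torr

From PV = nRT: V₁ = nRT₁/P₁ = 3.407 L.
Isothermal, so P V is constant: T₂ = T₁; P₂ = P₁·(V₁/V₂) = 1780 torr.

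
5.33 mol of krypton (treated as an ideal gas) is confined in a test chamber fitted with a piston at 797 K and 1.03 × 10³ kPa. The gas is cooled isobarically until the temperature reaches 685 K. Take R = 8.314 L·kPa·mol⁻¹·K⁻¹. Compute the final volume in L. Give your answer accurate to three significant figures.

V₂ ≈ 29.5 L

From PV = nRT: V₁ = nRT₁/P₁ = 34.29 L.
P constant ⇒ V ∝ T: P₂ = P₁; V₂ = V₁·(T₂/T₁) = 29.47 L.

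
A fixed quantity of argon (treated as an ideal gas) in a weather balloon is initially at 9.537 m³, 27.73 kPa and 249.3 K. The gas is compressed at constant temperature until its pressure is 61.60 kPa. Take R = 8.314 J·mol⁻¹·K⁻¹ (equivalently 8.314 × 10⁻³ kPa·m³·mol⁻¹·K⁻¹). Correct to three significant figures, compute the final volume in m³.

Isothermal, so P V is constant: T₂ = T₁; V₂ = V₁·(P₁/P₂) = 4.293 m³.

V₂ ≈ 4.29 m³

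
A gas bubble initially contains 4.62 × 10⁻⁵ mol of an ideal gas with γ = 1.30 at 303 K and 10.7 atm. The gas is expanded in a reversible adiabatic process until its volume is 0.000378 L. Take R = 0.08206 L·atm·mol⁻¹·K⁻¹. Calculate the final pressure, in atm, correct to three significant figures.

P₂ ≈ 2.08 atm

From PV = nRT: V₁ = nRT₁/P₁ = 0.0001074 L.
Reversible adiabatic, γ = 1.30: T₂ = T₁·(V₁/V₂)^(γ−1) = 207.7 K; P₂ = P₁·(V₁/V₂)^γ = 2.083 atm.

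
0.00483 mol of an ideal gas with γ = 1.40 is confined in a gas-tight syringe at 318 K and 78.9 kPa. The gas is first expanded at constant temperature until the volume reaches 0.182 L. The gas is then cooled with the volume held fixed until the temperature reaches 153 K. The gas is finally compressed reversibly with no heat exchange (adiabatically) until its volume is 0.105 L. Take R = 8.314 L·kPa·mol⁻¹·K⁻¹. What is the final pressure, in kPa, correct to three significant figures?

From PV = nRT: V₁ = nRT₁/P₁ = 0.1618 L.
Isothermal, so P V is constant: T₂ = T₁; P₂ = P₁·(V₁/V₂) = 70.16 kPa.
V constant ⇒ P ∝ T: V₃ = V₂; P₃ = P₂·(T₃/T₂) = 33.76 kPa.
Reversible adiabatic, γ = 1.40: T₄ = T₃·(V₃/V₄)^(γ−1) = 190.7 K; P₄ = P₃·(V₃/V₄)^γ = 72.91 kPa.

P₄ ≈ 72.9 kPa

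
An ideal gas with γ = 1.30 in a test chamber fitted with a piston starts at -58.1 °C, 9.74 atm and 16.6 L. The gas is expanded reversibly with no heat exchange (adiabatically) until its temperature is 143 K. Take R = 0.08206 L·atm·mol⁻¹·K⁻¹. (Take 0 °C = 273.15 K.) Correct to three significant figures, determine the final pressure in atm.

P₂ ≈ 1.66 atm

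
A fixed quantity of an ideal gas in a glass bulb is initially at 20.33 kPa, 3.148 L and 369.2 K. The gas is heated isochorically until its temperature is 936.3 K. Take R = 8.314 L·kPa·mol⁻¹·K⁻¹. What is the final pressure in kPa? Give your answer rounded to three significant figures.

V constant ⇒ P ∝ T: V₂ = V₁; P₂ = P₁·(T₂/T₁) = 51.56 kPa.

P₂ ≈ 51.6 kPa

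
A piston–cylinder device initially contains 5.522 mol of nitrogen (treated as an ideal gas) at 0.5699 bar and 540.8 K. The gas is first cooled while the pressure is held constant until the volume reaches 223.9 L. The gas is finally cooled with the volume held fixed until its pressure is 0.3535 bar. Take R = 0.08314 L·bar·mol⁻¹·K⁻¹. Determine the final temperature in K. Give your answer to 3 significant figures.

From PV = nRT: V₁ = nRT₁/P₁ = 435.7 L.
P constant ⇒ V ∝ T: P₂ = P₁; T₂ = T₁·(V₂/V₁) = 277.9 K.
V constant ⇒ P ∝ T: V₃ = V₂; T₃ = T₂·(P₃/P₂) = 172.4 K.

T₃ ≈ 172 K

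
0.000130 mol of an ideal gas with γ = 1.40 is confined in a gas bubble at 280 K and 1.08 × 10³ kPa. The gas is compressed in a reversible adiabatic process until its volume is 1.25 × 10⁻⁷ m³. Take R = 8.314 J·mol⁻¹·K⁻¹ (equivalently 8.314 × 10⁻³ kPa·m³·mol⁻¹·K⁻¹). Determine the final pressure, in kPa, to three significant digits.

P₂ ≈ 3.34e+03 kPa

From PV = nRT: V₁ = nRT₁/P₁ = 2.802e-07 m³.
Reversible adiabatic, γ = 1.40: T₂ = T₁·(V₁/V₂)^(γ−1) = 386.7 K; P₂ = P₁·(V₁/V₂)^γ = 3344 kPa.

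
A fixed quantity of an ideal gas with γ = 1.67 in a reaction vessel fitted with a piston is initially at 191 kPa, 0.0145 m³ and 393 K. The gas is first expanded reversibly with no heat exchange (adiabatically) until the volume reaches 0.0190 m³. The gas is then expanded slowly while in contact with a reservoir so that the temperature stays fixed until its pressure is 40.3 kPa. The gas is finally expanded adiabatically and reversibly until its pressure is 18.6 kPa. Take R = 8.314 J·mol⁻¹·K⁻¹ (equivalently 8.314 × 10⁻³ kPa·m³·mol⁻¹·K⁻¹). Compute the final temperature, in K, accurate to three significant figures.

Reversible adiabatic, γ = 1.67: T₂ = T₁·(V₁/V₂)^(γ−1) = 327.9 K; P₂ = P₁·(V₁/V₂)^γ = 121.6 kPa.
T constant ⇒ Boyle's law P V = const: T₃ = T₂; V₃ = V₂·(P₂/P₃) = 0.05734 m³.
Adiabatic (γ = 1.67), T V^(γ−1) and P V^γ constant: T₄ = T₃·(P₄/P₃)^((γ−1)/γ) = 240.5 K; V₄ = V₃·(P₃/P₄)^(1/γ) = 0.09110 m³.

T₄ ≈ 240 K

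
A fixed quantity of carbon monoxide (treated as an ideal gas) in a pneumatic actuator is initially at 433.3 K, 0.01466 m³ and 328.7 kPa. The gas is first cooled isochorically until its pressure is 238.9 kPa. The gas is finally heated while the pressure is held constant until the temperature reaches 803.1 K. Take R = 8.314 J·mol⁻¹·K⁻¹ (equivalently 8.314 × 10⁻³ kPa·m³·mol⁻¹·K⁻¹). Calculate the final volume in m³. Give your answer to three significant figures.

V₃ ≈ 0.0374 m³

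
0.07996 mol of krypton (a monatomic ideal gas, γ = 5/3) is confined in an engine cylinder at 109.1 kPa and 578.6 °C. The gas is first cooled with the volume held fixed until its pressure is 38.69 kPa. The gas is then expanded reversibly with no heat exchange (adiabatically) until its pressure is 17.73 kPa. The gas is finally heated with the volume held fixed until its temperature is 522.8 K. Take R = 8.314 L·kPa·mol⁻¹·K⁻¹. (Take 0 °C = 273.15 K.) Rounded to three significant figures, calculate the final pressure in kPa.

P₄ ≈ 41.9 kPa

Convert: T₁ = 851.8 K.
From PV = nRT: V₁ = nRT₁/P₁ = 5.190 L.
Isochoric, so P/T is constant: V₂ = V₁; T₂ = T₁·(P₂/P₁) = 302.1 K.
Reversible adiabatic, γ = 5/3: T₃ = T₂·(P₃/P₂)^((γ−1)/γ) = 221.1 K; V₃ = V₂·(P₂/P₃)^(1/γ) = 8.289 L.
Isochoric, so P/T is constant: V₄ = V₃; P₄ = P₃·(T₄/T₃) = 41.93 kPa.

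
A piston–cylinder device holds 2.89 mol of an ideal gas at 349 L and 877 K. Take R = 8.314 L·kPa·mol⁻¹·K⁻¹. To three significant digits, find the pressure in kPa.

P ≈ 60.4 kPa

PV = nRT ⇒ P = nRT/V = (2.89 × 8.314 × 877) / 349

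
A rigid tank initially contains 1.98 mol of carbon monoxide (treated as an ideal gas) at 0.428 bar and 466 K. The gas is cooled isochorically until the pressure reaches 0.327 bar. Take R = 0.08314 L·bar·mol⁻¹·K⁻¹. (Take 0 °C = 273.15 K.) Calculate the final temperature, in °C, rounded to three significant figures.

From PV = nRT: V₁ = nRT₁/P₁ = 179.2 L.
V constant ⇒ P ∝ T: V₂ = V₁; T₂ = T₁·(P₂/P₁) = 356.0 K.

T₂ ≈ 82.9 °C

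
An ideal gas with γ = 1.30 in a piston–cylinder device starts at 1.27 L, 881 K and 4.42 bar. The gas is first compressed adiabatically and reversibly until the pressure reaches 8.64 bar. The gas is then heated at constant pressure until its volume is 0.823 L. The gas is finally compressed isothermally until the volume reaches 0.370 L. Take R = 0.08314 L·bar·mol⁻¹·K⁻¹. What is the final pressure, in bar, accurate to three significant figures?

P₄ ≈ 19.2 bar

Adiabatic (γ = 1.30), T V^(γ−1) and P V^γ constant: T₂ = T₁·(P₂/P₁)^((γ−1)/γ) = 1028 K; V₂ = V₁·(P₁/P₂)^(1/γ) = 0.7584 L.
P constant ⇒ V ∝ T: P₃ = P₂; T₃ = T₂·(V₃/V₂) = 1116 K.
Isothermal, so P V is constant: T₄ = T₃; P₄ = P₃·(V₃/V₄) = 19.22 bar.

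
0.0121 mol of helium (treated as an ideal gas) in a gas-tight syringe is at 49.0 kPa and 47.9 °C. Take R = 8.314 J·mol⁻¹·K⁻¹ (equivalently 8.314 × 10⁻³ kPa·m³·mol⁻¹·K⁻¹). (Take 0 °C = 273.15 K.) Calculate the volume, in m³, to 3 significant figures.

V ≈ 0.000659 m³

Convert: T = 321.05 K.
PV = nRT ⇒ V = nRT/P = (0.0121 × 8.314 × 10⁻³ × 321.05) / 49.0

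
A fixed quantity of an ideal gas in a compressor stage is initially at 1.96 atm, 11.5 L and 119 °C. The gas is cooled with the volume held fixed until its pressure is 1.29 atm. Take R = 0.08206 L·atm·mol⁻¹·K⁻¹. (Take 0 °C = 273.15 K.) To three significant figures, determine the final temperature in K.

T₂ ≈ 258 K

Convert: T₁ = 392.1 K.
V constant ⇒ P ∝ T: V₂ = V₁; T₂ = T₁·(P₂/P₁) = 258.1 K.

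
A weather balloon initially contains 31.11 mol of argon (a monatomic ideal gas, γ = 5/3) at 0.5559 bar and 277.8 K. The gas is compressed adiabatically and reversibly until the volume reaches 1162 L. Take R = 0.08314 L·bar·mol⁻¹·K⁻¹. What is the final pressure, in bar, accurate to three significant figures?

From PV = nRT: V₁ = nRT₁/P₁ = 1293 L.
Reversible adiabatic, γ = 5/3: T₂ = T₁·(V₁/V₂)^(γ−1) = 298.2 K; P₂ = P₁·(V₁/V₂)^γ = 0.6638 bar.

P₂ ≈ 0.664 bar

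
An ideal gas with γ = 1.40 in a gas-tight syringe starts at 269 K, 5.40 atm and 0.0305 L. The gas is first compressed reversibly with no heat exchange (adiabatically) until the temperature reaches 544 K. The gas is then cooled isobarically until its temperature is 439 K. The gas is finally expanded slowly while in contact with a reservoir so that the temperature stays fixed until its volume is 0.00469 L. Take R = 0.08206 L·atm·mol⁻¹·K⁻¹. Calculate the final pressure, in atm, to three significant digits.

P₄ ≈ 57.3 atm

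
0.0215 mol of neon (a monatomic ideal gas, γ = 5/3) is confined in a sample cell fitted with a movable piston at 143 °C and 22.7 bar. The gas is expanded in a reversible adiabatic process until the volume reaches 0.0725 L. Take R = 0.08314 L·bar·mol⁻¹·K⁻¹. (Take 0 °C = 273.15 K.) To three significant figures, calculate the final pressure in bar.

P₂ ≈ 6.04 bar

Convert: T₁ = 416.1 K.
From PV = nRT: V₁ = nRT₁/P₁ = 0.03277 L.
Adiabatic (γ = 5/3), T V^(γ−1) and P V^γ constant: T₂ = T₁·(V₁/V₂)^(γ−1) = 245.1 K; P₂ = P₁·(V₁/V₂)^γ = 6.043 bar.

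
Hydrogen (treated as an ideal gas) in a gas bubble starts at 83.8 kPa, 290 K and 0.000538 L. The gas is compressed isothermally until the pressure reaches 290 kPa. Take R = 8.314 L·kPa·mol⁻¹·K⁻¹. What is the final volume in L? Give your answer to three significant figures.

V₂ ≈ 0.000155 L

T constant ⇒ Boyle's law P V = const: T₂ = T₁; V₂ = V₁·(P₁/P₂) = 0.0001555 L.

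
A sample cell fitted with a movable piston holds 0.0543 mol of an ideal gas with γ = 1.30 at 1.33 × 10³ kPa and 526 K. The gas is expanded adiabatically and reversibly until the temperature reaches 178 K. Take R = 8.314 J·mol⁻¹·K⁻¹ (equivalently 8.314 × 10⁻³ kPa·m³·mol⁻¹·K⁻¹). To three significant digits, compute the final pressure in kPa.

From PV = nRT: V₁ = nRT₁/P₁ = 0.0001785 m³.
Adiabatic (γ = 1.30), T V^(γ−1) and P V^γ constant: P₂ = P₁·(T₂/T₁)^(γ/(γ−1)) = 12.15 kPa; V₂ = V₁·(T₁/T₂)^(1/(γ−1)) = 0.006611 m³.

P₂ ≈ 12.2 kPa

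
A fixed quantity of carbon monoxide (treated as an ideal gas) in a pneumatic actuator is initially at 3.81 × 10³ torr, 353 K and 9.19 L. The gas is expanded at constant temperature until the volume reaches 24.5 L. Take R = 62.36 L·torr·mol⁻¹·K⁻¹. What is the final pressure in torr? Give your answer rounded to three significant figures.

P₂ ≈ 1.43e+03 torr

Isothermal, so P V is constant: T₂ = T₁; P₂ = P₁·(V₁/V₂) = 1429 torr.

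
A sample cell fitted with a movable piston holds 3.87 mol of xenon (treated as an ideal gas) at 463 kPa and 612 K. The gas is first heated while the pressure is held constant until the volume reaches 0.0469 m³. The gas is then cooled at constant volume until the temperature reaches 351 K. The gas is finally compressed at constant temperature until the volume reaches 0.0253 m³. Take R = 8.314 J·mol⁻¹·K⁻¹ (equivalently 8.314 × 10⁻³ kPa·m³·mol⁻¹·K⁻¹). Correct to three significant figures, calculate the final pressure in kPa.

From PV = nRT: V₁ = nRT₁/P₁ = 0.04253 m³.
P constant ⇒ V ∝ T: P₂ = P₁; T₂ = T₁·(V₂/V₁) = 674.9 K.
V constant ⇒ P ∝ T: V₃ = V₂; P₃ = P₂·(T₃/T₂) = 240.8 kPa.
T constant ⇒ Boyle's law P V = const: T₄ = T₃; P₄ = P₃·(V₃/V₄) = 446.4 kPa.

P₄ ≈ 446 kPa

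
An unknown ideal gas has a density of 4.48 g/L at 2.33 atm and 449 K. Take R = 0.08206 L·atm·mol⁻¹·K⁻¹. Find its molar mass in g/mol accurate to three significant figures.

M ≈ 70.8 g/mol

ρ = PM/(RT) ⇒ M = ρRT/P = (4.48 × 0.08206 × 449.0) / 2.33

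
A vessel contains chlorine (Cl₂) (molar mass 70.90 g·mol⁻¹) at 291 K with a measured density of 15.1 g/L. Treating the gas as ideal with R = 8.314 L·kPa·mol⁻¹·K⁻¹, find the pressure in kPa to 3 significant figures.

ρ = PM/(RT) ⇒ P = ρRT/M = (15.1 × 8.314 × 291.0) / 70.90

P ≈ 515 kPa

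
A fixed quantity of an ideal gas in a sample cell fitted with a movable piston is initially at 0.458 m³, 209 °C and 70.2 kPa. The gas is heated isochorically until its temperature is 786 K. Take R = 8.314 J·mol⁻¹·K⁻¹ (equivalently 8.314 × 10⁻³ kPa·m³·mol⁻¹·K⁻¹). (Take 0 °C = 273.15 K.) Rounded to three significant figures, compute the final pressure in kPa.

P₂ ≈ 114 kPa

Convert: T₁ = 482.1 K.
V constant ⇒ P ∝ T: V₂ = V₁; P₂ = P₁·(T₂/T₁) = 114.4 kPa.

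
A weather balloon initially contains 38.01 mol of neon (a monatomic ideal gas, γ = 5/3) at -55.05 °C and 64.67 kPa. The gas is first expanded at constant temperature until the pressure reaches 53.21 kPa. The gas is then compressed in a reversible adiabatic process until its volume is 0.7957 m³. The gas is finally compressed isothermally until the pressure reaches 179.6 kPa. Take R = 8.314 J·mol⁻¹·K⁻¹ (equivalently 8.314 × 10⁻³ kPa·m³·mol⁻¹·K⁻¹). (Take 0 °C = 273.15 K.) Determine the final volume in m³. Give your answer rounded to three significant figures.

V₄ ≈ 0.531 m³

Convert: T₁ = 218.1 K.
From PV = nRT: V₁ = nRT₁/P₁ = 1.066 m³.
T constant ⇒ Boyle's law P V = const: T₂ = T₁; V₂ = V₁·(P₁/P₂) = 1.295 m³.
Reversible adiabatic, γ = 5/3: T₃ = T₂·(V₂/V₃)^(γ−1) = 301.8 K; P₃ = P₂·(V₂/V₃)^γ = 119.9 kPa.
T constant ⇒ Boyle's law P V = const: T₄ = T₃; V₄ = V₃·(P₃/P₄) = 0.5311 m³.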